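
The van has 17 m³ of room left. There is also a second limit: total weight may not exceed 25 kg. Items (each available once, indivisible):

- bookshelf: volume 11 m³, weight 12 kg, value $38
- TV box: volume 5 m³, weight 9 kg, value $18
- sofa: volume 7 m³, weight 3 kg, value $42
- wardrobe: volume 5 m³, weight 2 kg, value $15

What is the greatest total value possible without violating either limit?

$75

Feasible sets respecting both limits:
- TV box+sofa+wardrobe: volume 17, weight 14, value 75
- TV box+sofa: volume 12, weight 12, value 60
- sofa+wardrobe: volume 12, weight 5, value 57
- bookshelf+TV box: volume 16, weight 21, value 56
Best: $75.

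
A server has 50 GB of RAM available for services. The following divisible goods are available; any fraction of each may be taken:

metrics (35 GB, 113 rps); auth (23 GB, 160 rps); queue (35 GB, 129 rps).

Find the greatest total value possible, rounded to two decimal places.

Take in order of value per unit:
- auth (160/23 per unit): all 23 → value 160, running total 160.00
- queue (129/35 per unit): 27 of 35 → value 27×129/35 = 99.5143, running total 259.51
Total 259.51.

259.51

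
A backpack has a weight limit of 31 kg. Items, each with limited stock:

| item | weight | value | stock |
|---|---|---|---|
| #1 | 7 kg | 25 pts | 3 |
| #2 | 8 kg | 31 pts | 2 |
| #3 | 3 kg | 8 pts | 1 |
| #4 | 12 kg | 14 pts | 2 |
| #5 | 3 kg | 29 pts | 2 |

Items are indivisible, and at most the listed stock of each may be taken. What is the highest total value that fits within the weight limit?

147 pts

Best selections within weight 31 and stock limits:
- 2×#1 + 1×#2 + 1×#3 + 2×#5: weight 31, value 147
- 1×#1 + 2×#2 + 2×#5: weight 29, value 145
Best: 147 pts.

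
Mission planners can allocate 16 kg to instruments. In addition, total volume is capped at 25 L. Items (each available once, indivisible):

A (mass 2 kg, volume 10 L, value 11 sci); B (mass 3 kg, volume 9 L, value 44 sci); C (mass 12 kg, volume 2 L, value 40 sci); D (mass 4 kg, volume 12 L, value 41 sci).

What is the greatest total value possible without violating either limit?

85 sci

Feasible sets respecting both limits:
- B+D: mass 7, volume 21, value 85
- B+C: mass 15, volume 11, value 84
- C+D: mass 16, volume 14, value 81
- A+B: mass 5, volume 19, value 55
Best: 85 sci.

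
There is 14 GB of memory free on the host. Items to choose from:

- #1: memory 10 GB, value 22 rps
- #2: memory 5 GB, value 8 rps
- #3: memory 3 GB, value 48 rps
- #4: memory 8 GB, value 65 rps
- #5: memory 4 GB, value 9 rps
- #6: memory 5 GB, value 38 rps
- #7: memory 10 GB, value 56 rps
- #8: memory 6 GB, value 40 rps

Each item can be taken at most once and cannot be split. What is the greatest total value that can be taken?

126 rps

Check high-value combinations within 14 GB:
- #3+#6+#8: memory 3+5+6=14, value 48+38+40=126
- #3+#4: memory 3+8=11, value 48+65=113
- #4+#8: memory 8+6=14, value 65+40=105
- #3+#7: memory 3+10=13, value 48+56=104
- #4+#6: memory 8+5=13, value 65+38=103
Best: 126 rps.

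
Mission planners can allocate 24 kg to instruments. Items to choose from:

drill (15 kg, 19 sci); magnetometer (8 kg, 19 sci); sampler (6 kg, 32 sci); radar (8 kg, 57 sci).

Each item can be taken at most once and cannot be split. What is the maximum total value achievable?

This is a 0/1 knapsack; check combinations near the capacity.
- magnetometer+sampler+radar: mass 8+6+8=22, value 19+32+57=108
- sampler+radar: mass 6+8=14, value 32+57=89
- magnetometer+radar: mass 8+8=16, value 19+57=76
- drill+radar: mass 15+8=23, value 19+57=76
Best: 108 sci.

108 sci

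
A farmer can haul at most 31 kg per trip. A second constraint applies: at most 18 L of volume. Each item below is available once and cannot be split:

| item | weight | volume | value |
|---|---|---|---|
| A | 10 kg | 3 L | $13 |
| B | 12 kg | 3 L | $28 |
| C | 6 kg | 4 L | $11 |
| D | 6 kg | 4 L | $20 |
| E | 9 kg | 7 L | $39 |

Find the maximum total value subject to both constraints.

$87

Feasible sets respecting both limits:
- B+D+E: weight 27, volume 14, value 87
- A+C+D+E: weight 31, volume 18, value 83
- A+B+E: weight 31, volume 13, value 80
Best: $87.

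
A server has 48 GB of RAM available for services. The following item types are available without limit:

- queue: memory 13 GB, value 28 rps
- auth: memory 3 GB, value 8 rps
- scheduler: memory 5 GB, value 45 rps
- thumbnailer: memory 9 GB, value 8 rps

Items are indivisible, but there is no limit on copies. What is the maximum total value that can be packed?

Best value-per-unit is scheduler at 45/5; filling with it alone gives 9×45 = 405.
Optimal mix: 1×auth + 9×scheduler → memory 48, value 413.

413 rps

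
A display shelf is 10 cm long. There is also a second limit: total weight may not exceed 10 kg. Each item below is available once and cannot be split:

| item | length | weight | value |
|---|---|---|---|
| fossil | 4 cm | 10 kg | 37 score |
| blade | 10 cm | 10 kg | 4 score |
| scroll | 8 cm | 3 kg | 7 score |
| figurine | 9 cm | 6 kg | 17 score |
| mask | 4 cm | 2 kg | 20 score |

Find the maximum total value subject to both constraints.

Feasible sets respecting both limits:
- fossil: length 4, weight 10, value 37
- mask: length 4, weight 2, value 20
- figurine: length 9, weight 6, value 17
- scroll: length 8, weight 3, value 7
Best: 37 score.

37 score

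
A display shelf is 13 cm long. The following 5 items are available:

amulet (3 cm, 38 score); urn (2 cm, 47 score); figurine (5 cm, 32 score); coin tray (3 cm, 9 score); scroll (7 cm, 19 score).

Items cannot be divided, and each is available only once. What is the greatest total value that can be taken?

126 score

This is a 0/1 knapsack; check combinations near the capacity.
- amulet+urn+figurine+coin tray: length 3+2+5+3=13, value 38+47+32+9=126
- amulet+urn+figurine: length 3+2+5=10, value 38+47+32=117
- amulet+urn+scroll: length 3+2+7=12, value 38+47+19=104
- amulet+urn+coin tray: length 3+2+3=8, value 38+47+9=94
- urn+figurine+coin tray: length 2+5+3=10, value 47+32+9=88
Best: 126 score.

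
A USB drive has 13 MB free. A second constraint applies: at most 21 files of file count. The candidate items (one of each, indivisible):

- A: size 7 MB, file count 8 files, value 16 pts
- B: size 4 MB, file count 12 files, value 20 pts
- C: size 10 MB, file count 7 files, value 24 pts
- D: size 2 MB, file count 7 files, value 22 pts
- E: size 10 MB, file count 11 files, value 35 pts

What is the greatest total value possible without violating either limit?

Feasible sets respecting both limits:
- D+E: size 12, file count 18, value 57
- C+D: size 12, file count 14, value 46
- B+D: size 6, file count 19, value 42
Best: 57 pts.

57 pts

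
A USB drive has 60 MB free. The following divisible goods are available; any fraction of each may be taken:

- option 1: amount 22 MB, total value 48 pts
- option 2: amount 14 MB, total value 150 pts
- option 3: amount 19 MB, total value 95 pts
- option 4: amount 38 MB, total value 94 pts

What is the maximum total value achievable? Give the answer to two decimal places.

Take in order of value per unit:
- option 2 (150/14 per unit): all 14 → value 150, running total 150.00
- option 3 (95/19 per unit): all 19 → value 95, running total 245.00
- option 4 (94/38 per unit): 27 of 38 → value 27×94/38 = 66.7895, running total 311.79
Total 311.79.

311.79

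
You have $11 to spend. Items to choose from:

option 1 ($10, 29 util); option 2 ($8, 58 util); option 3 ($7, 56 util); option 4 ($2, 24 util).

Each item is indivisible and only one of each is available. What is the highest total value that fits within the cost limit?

82 util

Check high-value combinations within $11:
- option 2+option 4: cost 8+2=10, value 58+24=82
- option 3+option 4: cost 7+2=9, value 56+24=80
- option 2: cost 8, value 58
Best: 82 util.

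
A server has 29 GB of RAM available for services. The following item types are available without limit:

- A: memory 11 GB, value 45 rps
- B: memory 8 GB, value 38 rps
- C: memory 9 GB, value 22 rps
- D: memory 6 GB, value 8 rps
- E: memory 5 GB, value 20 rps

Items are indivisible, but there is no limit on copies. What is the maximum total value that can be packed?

134 rps

Best value-per-unit is B at 38/8; filling with it alone gives 3×38 = 114.
Optimal mix: 3×B + 1×E → memory 29, value 134.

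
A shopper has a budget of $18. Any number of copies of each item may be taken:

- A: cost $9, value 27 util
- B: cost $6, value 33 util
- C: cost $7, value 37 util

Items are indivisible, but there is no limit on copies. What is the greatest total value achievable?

99 util

Best value-per-unit is B at 33/6, and filling with it alone uses cost 3×6=18. No mix of the others beats 3×33 = 99.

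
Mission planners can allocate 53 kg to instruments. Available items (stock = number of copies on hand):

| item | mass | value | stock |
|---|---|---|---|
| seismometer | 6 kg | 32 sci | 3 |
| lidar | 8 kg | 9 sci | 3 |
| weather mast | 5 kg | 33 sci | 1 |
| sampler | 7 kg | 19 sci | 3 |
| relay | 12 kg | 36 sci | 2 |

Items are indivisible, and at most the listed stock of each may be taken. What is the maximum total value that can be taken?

Best selections within mass 53 and stock limits:
- 3×seismometer + 1×weather mast + 2×sampler + 1×relay: mass 49, value 203
- 3×seismometer + 1×weather mast + 2×relay: mass 47, value 201
- 3×seismometer + 1×lidar + 1×weather mast + 3×sampler: mass 52, value 195
Best: 203 sci.

203 sci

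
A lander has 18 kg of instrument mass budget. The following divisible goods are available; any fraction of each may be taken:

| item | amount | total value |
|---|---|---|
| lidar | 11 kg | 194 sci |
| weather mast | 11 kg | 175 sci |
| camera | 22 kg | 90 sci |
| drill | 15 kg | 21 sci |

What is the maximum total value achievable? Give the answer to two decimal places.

305.36

Take in order of value per unit:
- lidar (194/11 per unit): all 11 → value 194, running total 194.00
- weather mast (175/11 per unit): 7 of 11 → value 7×175/11 = 111.3636, running total 305.36
Total 305.36.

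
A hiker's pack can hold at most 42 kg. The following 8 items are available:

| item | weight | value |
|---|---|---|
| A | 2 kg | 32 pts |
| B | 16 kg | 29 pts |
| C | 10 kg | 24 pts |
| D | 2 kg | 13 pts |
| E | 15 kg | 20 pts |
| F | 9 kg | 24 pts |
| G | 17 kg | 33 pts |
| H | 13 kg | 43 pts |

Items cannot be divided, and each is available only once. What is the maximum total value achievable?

This is a 0/1 knapsack; check combinations near the capacity.
- A+B+D+F+H: weight 2+16+2+9+13=42, value 32+29+13+24+43=141
- A+C+D+F+H: weight 2+10+2+9+13=36, value 32+24+13+24+43=136
- A+D+E+F+H: weight 2+2+15+9+13=41, value 32+13+20+24+43=132
- A+F+G+H: weight 2+9+17+13=41, value 32+24+33+43=132
- A+C+D+E+H: weight 2+10+2+15+13=42, value 32+24+13+20+43=132
Best: 141 pts.

141 pts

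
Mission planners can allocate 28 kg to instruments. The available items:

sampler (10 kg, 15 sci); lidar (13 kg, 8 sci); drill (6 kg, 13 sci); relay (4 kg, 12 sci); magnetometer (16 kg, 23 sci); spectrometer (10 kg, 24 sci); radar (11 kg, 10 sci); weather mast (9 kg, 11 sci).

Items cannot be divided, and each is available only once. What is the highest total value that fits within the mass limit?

52 sci

Check high-value combinations within 28 kg:
- sampler+drill+spectrometer: mass 10+6+10=26, value 15+13+24=52
- sampler+relay+spectrometer: mass 10+4+10=24, value 15+12+24=51
- drill+relay+spectrometer: mass 6+4+10=20, value 13+12+24=49
- drill+spectrometer+weather mast: mass 6+10+9=25, value 13+24+11=48
- drill+relay+magnetometer: mass 6+4+16=26, value 13+12+23=48
Best: 52 sci.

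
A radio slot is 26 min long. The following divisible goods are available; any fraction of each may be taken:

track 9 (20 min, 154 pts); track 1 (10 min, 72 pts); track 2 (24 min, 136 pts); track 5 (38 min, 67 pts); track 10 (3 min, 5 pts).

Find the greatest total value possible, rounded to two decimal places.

Take in order of value per unit:
- track 9 (154/20 per unit): all 20 → value 154, running total 154.00
- track 1 (72/10 per unit): 6 of 10 → value 6×72/10 = 43.2000, running total 197.20
Total 197.20.

197.20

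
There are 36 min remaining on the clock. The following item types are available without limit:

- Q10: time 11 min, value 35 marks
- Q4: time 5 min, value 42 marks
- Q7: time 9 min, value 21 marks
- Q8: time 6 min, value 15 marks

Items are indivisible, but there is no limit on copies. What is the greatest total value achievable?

Best value-per-unit is Q4 at 42/5, and filling with it alone uses time 7×5=35. No mix of the others beats 7×42 = 294.

294 marks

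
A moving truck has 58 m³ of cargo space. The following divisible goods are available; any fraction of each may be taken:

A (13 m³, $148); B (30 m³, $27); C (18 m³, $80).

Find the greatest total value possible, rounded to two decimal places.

252.30

Take in order of value per unit:
- A (148/13 per unit): all 13 → value 148, running total 148.00
- C (80/18 per unit): all 18 → value 80, running total 228.00
- B (27/30 per unit): 27 of 30 → value 27×27/30 = 24.3000, running total 252.30
Total 252.30.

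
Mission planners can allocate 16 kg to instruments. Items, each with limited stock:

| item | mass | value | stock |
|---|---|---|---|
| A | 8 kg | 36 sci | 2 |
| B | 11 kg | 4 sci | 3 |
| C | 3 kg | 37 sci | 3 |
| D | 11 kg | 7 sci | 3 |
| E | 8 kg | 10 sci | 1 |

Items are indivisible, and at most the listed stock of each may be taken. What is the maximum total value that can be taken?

Best selections within mass 16 and stock limits:
- 3×C: mass 9, value 111
- 1×A + 2×C: mass 14, value 110
- 2×C + 1×E: mass 14, value 84
Best: 111 sci.

111 sci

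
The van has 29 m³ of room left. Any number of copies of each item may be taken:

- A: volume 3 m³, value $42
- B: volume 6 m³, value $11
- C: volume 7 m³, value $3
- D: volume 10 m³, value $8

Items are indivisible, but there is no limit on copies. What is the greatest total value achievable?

Best value-per-unit is A at 42/3, and filling with it alone uses volume 9×3=27. No mix of the others beats 9×42 = 378.

$378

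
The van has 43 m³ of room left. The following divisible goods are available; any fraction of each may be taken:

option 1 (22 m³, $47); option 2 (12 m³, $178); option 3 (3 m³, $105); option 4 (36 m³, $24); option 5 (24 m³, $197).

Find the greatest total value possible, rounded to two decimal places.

488.55

Take in order of value per unit:
- option 3 (105/3 per unit): all 3 → value 105, running total 105.00
- option 2 (178/12 per unit): all 12 → value 178, running total 283.00
- option 5 (197/24 per unit): all 24 → value 197, running total 480.00
- option 1 (47/22 per unit): 4 of 22 → value 4×47/22 = 8.5455, running total 488.55
Total 488.55.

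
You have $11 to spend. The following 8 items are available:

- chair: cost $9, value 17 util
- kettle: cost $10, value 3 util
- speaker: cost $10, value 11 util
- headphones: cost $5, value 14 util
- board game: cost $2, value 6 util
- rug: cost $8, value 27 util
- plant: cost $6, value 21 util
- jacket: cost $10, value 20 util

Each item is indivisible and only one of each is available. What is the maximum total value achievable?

Check high-value combinations within $11:
- headphones+plant: cost 5+6=11, value 14+21=35
- board game+rug: cost 2+8=10, value 6+27=33
- rug: cost 8, value 27
- board game+plant: cost 2+6=8, value 6+21=27
Best: 35 util.

35 util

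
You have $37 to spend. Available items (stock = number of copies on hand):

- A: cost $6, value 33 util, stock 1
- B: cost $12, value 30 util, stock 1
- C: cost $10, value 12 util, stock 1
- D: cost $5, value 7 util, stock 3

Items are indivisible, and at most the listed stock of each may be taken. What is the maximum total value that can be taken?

Top feasible selections:
- 1×A + 1×B + 3×D: cost 33, value 84
- 1×A + 1×B + 1×C + 1×D: cost 33, value 82
- 1×A + 1×B + 2×D: cost 28, value 77
- 1×A + 1×B + 1×C: cost 28, value 75
Best: 84 util.

84 util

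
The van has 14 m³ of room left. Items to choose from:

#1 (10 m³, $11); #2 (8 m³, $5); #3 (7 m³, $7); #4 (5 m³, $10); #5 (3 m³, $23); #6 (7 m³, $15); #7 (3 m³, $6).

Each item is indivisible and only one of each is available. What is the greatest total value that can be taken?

$44

Check high-value combinations within 14 m³:
- #5+#6+#7: volume 3+7+3=13, value 23+15+6=44
- #4+#5+#7: volume 5+3+3=11, value 10+23+6=39
- #5+#6: volume 3+7=10, value 23+15=38
- #3+#5+#7: volume 7+3+3=13, value 7+23+6=36
- #1+#5: volume 10+3=13, value 11+23=34
Best: $44.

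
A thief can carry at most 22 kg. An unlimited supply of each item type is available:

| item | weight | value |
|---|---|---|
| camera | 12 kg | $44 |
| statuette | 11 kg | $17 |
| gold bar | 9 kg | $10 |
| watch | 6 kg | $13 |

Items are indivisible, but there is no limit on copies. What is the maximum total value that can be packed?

$57

Best value-per-unit is camera at 44/12; filling with it alone gives 1×44 = 44.
Optimal mix: 1×camera + 1×watch → weight 18, value 57.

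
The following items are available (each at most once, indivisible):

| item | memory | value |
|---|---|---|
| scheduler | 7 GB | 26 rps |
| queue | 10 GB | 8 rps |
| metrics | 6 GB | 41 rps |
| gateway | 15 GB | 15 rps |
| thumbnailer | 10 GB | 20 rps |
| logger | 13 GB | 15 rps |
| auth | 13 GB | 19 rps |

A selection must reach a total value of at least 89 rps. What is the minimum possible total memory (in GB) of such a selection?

Subsets with value ≥ 89, sorted by total memory:
- scheduler+queue+metrics+thumbnailer: memory 33, value 95
- scheduler+metrics+thumbnailer+auth: memory 36, value 106
Minimum memory: 33 GB.

33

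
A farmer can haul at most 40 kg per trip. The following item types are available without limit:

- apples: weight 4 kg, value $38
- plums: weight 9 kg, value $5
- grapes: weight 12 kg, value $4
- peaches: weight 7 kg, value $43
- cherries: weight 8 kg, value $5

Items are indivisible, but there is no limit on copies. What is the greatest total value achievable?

Best value-per-unit is apples at 38/4, and filling with it alone uses weight 10×4=40. No mix of the others beats 10×38 = 380.

$380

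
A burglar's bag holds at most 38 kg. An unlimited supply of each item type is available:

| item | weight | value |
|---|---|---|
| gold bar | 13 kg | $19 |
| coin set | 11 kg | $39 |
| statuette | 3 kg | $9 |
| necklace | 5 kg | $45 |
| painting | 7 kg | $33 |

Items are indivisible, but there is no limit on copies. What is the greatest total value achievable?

Best value-per-unit is necklace at 45/5; filling with it alone gives 7×45 = 315.
Optimal mix: 1×statuette + 7×necklace → weight 38, value 324.

$324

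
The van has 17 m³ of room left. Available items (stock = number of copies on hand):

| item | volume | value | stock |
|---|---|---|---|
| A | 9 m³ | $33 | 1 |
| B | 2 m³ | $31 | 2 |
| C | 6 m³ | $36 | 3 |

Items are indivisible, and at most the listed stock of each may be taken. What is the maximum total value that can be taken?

$134

Top feasible selections:
- 2×B + 2×C: volume 16, value 134
- 1×B + 2×C: volume 14, value 103
- 1×A + 1×B + 1×C: volume 17, value 100
Best: $134.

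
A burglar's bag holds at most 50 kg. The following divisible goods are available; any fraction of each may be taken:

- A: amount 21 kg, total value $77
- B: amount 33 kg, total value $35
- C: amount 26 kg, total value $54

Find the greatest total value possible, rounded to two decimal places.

134.18

Take in order of value per unit:
- A (77/21 per unit): all 21 → value 77, running total 77.00
- C (54/26 per unit): all 26 → value 54, running total 131.00
- B (35/33 per unit): 3 of 33 → value 3×35/33 = 3.1818, running total 134.18
Total 134.18.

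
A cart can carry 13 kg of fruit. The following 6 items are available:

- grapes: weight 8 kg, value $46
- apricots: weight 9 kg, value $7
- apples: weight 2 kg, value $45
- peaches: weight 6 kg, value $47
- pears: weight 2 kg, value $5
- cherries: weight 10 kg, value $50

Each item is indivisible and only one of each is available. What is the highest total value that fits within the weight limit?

Check high-value combinations within 13 kg:
- apples+peaches+pears: weight 2+6+2=10, value 45+47+5=97
- grapes+apples+pears: weight 8+2+2=12, value 46+45+5=96
- apples+cherries: weight 2+10=12, value 45+50=95
Best: $97.

$97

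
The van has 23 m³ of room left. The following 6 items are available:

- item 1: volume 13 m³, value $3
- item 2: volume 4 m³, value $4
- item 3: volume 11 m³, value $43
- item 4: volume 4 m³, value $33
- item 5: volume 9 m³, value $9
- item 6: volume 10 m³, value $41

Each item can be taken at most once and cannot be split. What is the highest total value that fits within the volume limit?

Check high-value combinations within 23 m³:
- item 3+item 6: volume 11+10=21, value 43+41=84
- item 4+item 5+item 6: volume 4+9+10=23, value 33+9+41=83
- item 2+item 3+item 4: volume 4+11+4=19, value 4+43+33=80
Best: $84.

$84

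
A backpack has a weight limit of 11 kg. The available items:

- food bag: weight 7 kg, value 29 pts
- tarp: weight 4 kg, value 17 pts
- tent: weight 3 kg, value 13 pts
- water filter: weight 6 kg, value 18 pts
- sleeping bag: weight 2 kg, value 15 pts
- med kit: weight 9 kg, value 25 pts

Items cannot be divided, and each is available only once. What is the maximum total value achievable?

46 pts

Check high-value combinations within 11 kg:
- food bag+tarp: weight 7+4=11, value 29+17=46
- tent+water filter+sleeping bag: weight 3+6+2=11, value 13+18+15=46
- tarp+tent+sleeping bag: weight 4+3+2=9, value 17+13+15=45
- food bag+sleeping bag: weight 7+2=9, value 29+15=44
- food bag+tent: weight 7+3=10, value 29+13=42
Best: 46 pts.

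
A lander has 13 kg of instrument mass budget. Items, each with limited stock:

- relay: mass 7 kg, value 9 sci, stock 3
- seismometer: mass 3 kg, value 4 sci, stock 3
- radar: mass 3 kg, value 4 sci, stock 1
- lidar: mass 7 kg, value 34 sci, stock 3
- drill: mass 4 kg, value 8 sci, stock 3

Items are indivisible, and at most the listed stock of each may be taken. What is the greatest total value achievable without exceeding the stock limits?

Best selections within mass 13 and stock limits:
- 1×lidar + 1×drill: mass 11, value 42
- 1×seismometer + 1×radar + 1×lidar: mass 13, value 42
Best: 42 sci.

42 sci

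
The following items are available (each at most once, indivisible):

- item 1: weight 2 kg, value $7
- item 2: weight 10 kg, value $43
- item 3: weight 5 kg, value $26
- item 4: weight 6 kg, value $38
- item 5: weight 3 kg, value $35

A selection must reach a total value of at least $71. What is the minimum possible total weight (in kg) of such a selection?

9

Subsets with value ≥ 71, sorted by total weight:
- item 4+item 5: weight 9, value 73
- item 1+item 4+item 5: weight 11, value 80
Minimum weight: 9 kg.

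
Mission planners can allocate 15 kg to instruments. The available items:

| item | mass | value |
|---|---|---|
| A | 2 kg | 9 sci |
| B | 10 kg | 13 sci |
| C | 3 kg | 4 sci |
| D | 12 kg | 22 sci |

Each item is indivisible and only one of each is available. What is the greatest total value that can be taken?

Check high-value combinations within 15 kg:
- A+D: mass 2+12=14, value 9+22=31
- A+B+C: mass 2+10+3=15, value 9+13+4=26
- C+D: mass 3+12=15, value 4+22=26
- A+B: mass 2+10=12, value 9+13=22
- D: mass 12, value 22
Best: 31 sci.

31 sci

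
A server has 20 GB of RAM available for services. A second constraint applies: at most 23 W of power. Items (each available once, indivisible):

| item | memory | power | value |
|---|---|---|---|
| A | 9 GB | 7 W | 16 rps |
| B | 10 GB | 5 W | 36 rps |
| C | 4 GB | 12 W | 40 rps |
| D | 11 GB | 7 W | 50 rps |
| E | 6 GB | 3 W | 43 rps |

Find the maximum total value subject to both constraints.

Feasible sets respecting both limits:
- B+C+E: memory 20, power 20, value 119
- A+C+E: memory 19, power 22, value 99
- D+E: memory 17, power 10, value 93
Best: 119 rps.

119 rps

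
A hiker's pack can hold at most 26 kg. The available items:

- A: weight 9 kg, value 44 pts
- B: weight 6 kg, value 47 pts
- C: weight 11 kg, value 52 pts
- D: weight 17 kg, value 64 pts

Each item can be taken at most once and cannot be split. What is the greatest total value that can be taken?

This is a 0/1 knapsack; check combinations near the capacity.
- A+B+C: weight 9+6+11=26, value 44+47+52=143
- B+D: weight 6+17=23, value 47+64=111
- A+D: weight 9+17=26, value 44+64=108
- B+C: weight 6+11=17, value 47+52=99
- A+C: weight 9+11=20, value 44+52=96
Best: 143 pts.

143 pts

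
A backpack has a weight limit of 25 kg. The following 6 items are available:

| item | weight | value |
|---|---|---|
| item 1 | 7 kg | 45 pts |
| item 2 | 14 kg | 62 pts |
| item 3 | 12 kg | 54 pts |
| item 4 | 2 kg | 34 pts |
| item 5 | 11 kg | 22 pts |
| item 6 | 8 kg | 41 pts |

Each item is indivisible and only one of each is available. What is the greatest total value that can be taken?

141 pts

Check high-value combinations within 25 kg:
- item 1+item 2+item 4: weight 7+14+2=23, value 45+62+34=141
- item 2+item 4+item 6: weight 14+2+8=24, value 62+34+41=137
- item 1+item 3+item 4: weight 7+12+2=21, value 45+54+34=133
- item 3+item 4+item 6: weight 12+2+8=22, value 54+34+41=129
Best: 141 pts.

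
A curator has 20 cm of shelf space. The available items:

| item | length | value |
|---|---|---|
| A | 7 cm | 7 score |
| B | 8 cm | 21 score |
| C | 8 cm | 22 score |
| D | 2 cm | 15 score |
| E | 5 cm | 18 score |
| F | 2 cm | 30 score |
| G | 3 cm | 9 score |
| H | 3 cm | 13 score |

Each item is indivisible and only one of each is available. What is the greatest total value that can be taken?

98 score

This is a 0/1 knapsack; check combinations near the capacity.
- C+D+E+F+H: length 8+2+5+2+3=20, value 22+15+18+30+13=98
- B+D+E+F+H: length 8+2+5+2+3=20, value 21+15+18+30+13=97
- C+D+E+F+G: length 8+2+5+2+3=20, value 22+15+18+30+9=94
Best: 98 score.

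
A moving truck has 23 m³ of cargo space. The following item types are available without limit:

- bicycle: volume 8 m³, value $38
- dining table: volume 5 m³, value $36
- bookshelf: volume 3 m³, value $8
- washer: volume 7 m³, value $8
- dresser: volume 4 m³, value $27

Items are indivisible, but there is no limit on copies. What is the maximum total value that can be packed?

$162

Best value-per-unit is dining table at 36/5; filling with it alone gives 4×36 = 144.
Optimal mix: 3×dining table + 2×dresser → volume 23, value 162.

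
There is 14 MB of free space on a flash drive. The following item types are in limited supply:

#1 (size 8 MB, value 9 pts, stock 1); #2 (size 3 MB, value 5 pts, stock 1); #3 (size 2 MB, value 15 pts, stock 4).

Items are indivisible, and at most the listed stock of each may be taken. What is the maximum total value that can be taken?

65 pts

Best selections within size 14 and stock limits:
- 1×#2 + 4×#3: size 11, value 65
- 4×#3: size 8, value 60
- 1×#1 + 3×#3: size 14, value 54
Best: 65 pts.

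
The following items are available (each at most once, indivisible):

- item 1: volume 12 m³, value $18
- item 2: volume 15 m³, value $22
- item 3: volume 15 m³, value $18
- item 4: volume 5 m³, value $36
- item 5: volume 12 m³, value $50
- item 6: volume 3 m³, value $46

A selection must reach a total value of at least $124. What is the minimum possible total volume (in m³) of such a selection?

Subsets with value ≥ 124, sorted by total volume:
- item 4+item 5+item 6: volume 20, value 132
- item 1+item 4+item 5+item 6: volume 32, value 150
- item 2+item 4+item 5+item 6: volume 35, value 154
Minimum volume: 20 m³.

20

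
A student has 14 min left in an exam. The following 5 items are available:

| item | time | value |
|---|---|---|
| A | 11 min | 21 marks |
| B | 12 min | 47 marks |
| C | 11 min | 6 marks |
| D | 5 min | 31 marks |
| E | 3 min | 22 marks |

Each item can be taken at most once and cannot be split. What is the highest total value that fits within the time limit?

Check high-value combinations within 14 min:
- D+E: time 5+3=8, value 31+22=53
- B: time 12, value 47
- A+E: time 11+3=14, value 21+22=43
Best: 53 marks.

53 marks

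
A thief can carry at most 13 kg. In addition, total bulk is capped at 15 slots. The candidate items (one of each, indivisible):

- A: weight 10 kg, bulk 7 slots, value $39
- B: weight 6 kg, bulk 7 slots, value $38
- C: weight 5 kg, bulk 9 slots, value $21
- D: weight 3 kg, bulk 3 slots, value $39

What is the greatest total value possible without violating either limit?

$78

Feasible sets respecting both limits:
- A+D: weight 13, bulk 10, value 78
- B+D: weight 9, bulk 10, value 77
- C+D: weight 8, bulk 12, value 60
- A: weight 10, bulk 7, value 39
Best: $78.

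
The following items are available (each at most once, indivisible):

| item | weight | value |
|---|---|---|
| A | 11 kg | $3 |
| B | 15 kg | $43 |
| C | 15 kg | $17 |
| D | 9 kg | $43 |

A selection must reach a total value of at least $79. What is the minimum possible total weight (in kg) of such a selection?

Subsets with value ≥ 79, sorted by total weight:
- B+D: weight 24, value 86
- A+B+D: weight 35, value 89
- B+C+D: weight 39, value 103
Minimum weight: 24 kg.

24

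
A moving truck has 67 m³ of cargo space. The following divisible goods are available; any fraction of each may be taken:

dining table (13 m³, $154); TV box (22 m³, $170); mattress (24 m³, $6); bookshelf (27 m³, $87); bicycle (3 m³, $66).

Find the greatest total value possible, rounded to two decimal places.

Take in order of value per unit:
- bicycle (66/3 per unit): all 3 → value 66, running total 66.00
- dining table (154/13 per unit): all 13 → value 154, running total 220.00
- TV box (170/22 per unit): all 22 → value 170, running total 390.00
- bookshelf (87/27 per unit): all 27 → value 87, running total 477.00
- mattress (6/24 per unit): 2 of 24 → value 2×6/24 = 0.5000, running total 477.50
Total 477.50.

477.50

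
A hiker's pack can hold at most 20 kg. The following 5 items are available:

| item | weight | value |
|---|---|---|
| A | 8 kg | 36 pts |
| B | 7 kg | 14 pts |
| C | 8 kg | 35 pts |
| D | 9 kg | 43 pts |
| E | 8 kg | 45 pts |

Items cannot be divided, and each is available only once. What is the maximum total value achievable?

88 pts

Check high-value combinations within 20 kg:
- D+E: weight 9+8=17, value 43+45=88
- A+E: weight 8+8=16, value 36+45=81
- C+E: weight 8+8=16, value 35+45=80
Best: 88 pts.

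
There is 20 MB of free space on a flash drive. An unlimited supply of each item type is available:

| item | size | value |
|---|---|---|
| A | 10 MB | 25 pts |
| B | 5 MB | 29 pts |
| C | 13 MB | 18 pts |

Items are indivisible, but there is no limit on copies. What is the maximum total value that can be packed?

116 pts

Best value-per-unit is B at 29/5, and filling with it alone uses size 4×5=20. No mix of the others beats 4×29 = 116.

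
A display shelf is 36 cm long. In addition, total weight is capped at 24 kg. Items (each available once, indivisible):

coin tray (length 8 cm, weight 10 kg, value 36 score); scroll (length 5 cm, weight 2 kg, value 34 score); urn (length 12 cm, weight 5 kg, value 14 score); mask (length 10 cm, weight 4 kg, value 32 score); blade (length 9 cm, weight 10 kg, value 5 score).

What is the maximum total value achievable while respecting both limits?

Feasible sets respecting both limits:
- coin tray+scroll+urn+mask: length 35, weight 21, value 116
- coin tray+scroll+mask: length 23, weight 16, value 102
- scroll+urn+mask+blade: length 36, weight 21, value 85
- coin tray+scroll+urn: length 25, weight 17, value 84
Best: 116 score.

116 score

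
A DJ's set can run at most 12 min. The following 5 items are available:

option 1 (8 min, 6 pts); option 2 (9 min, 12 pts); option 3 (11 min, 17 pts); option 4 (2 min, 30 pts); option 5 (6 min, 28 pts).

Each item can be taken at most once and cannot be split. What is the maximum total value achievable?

58 pts

Check high-value combinations within 12 min:
- option 4+option 5: duration 2+6=8, value 30+28=58
- option 2+option 4: duration 9+2=11, value 12+30=42
- option 1+option 4: duration 8+2=10, value 6+30=36
- option 4: duration 2, value 30
- option 5: duration 6, value 28
Best: 58 pts.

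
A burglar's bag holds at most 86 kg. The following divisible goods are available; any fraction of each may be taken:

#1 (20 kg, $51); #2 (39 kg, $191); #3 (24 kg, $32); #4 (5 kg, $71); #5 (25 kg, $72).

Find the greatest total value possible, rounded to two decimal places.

377.35

Take in order of value per unit:
- #4 (71/5 per unit): all 5 → value 71, running total 71.00
- #2 (191/39 per unit): all 39 → value 191, running total 262.00
- #5 (72/25 per unit): all 25 → value 72, running total 334.00
- #1 (51/20 per unit): 17 of 20 → value 17×51/20 = 43.3500, running total 377.35
Total 377.35.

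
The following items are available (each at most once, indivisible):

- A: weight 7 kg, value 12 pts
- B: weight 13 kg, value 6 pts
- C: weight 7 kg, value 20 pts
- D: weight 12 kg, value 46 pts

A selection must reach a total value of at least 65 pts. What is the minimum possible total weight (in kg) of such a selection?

19

Subsets with value ≥ 65, sorted by total weight:
- C+D: weight 19, value 66
- A+C+D: weight 26, value 78
- B+C+D: weight 32, value 72
Minimum weight: 19 kg.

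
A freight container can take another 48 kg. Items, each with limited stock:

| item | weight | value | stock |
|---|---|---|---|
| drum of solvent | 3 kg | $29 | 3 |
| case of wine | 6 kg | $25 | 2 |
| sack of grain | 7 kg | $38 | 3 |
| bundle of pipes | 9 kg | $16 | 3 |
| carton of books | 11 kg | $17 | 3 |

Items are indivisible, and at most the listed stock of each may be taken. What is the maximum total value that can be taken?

Best selections within weight 48 and stock limits:
- 3×drum of solvent + 2×case of wine + 3×sack of grain: weight 42, value 251
- 3×drum of solvent + 1×case of wine + 3×sack of grain + 1×carton of books: weight 47, value 243
- 3×drum of solvent + 1×case of wine + 3×sack of grain + 1×bundle of pipes: weight 45, value 242
- 2×drum of solvent + 2×case of wine + 3×sack of grain + 1×bundle of pipes: weight 48, value 238
Best: $251.

$251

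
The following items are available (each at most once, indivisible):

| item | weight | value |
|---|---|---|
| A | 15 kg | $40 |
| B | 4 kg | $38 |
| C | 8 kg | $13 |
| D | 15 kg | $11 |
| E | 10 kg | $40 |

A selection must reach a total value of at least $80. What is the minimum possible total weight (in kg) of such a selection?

22

Subsets with value ≥ 80, sorted by total weight:
- B+C+E: weight 22, value 91
- A+E: weight 25, value 80
- A+B+C: weight 27, value 91
- A+B+E: weight 29, value 118
Minimum weight: 22 kg.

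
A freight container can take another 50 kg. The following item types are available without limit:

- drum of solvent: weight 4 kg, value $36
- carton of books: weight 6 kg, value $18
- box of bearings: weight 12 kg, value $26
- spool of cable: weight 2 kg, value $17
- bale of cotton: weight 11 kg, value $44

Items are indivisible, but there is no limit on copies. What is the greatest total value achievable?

$449

Best value-per-unit is drum of solvent at 36/4; filling with it alone gives 12×36 = 432.
Optimal mix: 12×drum of solvent + 1×spool of cable → weight 50, value 449.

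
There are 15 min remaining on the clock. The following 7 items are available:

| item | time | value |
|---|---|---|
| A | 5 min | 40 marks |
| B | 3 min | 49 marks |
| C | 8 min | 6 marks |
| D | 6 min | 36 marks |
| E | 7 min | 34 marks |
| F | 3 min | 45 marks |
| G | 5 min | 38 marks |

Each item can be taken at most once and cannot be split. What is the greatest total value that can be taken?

Check high-value combinations within 15 min:
- A+B+F: time 5+3+3=11, value 40+49+45=134
- B+F+G: time 3+3+5=11, value 49+45+38=132
- B+D+F: time 3+6+3=12, value 49+36+45=130
- B+E+F: time 3+7+3=13, value 49+34+45=128
Best: 134 marks.

134 marks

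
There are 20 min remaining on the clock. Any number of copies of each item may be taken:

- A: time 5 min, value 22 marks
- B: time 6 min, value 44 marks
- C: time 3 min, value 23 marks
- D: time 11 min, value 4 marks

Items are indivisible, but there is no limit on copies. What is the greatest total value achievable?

138 marks

Best value-per-unit is C at 23/3, and filling with it alone uses time 6×3=18. No mix of the others beats 6×23 = 138.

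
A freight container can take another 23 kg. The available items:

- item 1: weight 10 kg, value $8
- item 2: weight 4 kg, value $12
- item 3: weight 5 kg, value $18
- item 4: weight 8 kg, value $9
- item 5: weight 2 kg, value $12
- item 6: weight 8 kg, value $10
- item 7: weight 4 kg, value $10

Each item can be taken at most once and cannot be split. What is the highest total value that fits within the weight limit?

This is a 0/1 knapsack; check combinations near the capacity.
- item 2+item 3+item 5+item 6+item 7: weight 4+5+2+8+4=23, value 12+18+12+10+10=62
- item 2+item 3+item 4+item 5+item 7: weight 4+5+8+2+4=23, value 12+18+9+12+10=61
- item 2+item 3+item 5+item 7: weight 4+5+2+4=15, value 12+18+12+10=52
Best: $62.

$62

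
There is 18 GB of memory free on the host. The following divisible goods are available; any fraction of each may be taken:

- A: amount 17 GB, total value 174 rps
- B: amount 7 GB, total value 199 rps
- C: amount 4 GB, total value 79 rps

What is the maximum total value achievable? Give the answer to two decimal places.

Take in order of value per unit:
- B (199/7 per unit): all 7 → value 199, running total 199.00
- C (79/4 per unit): all 4 → value 79, running total 278.00
- A (174/17 per unit): 7 of 17 → value 7×174/17 = 71.6471, running total 349.65
Total 349.65.

349.65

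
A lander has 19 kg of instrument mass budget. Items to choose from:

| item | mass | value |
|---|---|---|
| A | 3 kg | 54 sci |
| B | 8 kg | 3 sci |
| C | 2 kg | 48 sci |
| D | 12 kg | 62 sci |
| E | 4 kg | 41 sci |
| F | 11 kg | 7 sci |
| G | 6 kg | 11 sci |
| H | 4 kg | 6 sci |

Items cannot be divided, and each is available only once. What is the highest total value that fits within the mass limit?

164 sci

Check high-value combinations within 19 kg:
- A+C+D: mass 3+2+12=17, value 54+48+62=164
- A+C+E+G+H: mass 3+2+4+6+4=19, value 54+48+41+11+6=160
- A+D+E: mass 3+12+4=19, value 54+62+41=157
- A+C+E+G: mass 3+2+4+6=15, value 54+48+41+11=154
- C+D+E: mass 2+12+4=18, value 48+62+41=151
Best: 164 sci.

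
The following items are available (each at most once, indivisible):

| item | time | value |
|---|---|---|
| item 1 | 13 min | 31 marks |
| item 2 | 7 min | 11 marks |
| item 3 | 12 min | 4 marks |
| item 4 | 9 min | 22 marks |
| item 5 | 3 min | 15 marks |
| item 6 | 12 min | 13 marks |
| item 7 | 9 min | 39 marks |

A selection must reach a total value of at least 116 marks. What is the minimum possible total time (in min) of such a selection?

41

Subsets with value ≥ 116, sorted by total time:
- item 1+item 2+item 4+item 5+item 7: time 41, value 118
- item 1+item 4+item 5+item 6+item 7: time 46, value 120
- item 1+item 2+item 4+item 6+item 7: time 50, value 116
- item 1+item 2+item 4+item 5+item 6+item 7: time 53, value 131
Minimum time: 41 min.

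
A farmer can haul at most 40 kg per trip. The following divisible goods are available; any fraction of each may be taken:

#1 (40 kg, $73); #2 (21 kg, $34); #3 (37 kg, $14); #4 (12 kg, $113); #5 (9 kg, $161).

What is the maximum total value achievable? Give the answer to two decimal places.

Take in order of value per unit:
- #5 (161/9 per unit): all 9 → value 161, running total 161.00
- #4 (113/12 per unit): all 12 → value 113, running total 274.00
- #1 (73/40 per unit): 19 of 40 → value 19×73/40 = 34.6750, running total 308.68
Total 308.68.

308.68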